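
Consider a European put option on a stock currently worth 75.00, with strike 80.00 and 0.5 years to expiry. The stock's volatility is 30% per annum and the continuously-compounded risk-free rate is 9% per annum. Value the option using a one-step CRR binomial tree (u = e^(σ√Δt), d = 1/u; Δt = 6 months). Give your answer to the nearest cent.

CRR parameters: u = e^(σ√Δt) = e^(0.3·√0.5) = 1.2363, d = 1/u = 0.8089
Per-period rate: rΔt = 0.09·0.5 = 0.045, so R = e^0.045 = 1.0460
Risk-neutral probability p = (e^0.045 − 0.8089)/(1.2363 − 0.8089) = 0.2372/0.4275 = 0.5548
Terminal stock prices: S_u = 92.72, S_d = 60.66
Terminal payoffs (K − S): max(-12.72, 0) = 0, max(19.34, 0) = 19.34
Node 0 (S = 75): V_0 = e^(−0.045)·[0.5548·0.0000 + 0.4452·19.3357] = 8.2286

8.23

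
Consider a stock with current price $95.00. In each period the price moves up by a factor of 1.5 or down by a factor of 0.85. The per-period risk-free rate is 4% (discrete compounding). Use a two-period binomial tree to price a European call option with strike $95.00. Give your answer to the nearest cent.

$19.37

Risk-neutral probability p = (1 + 0.04 − 0.85)/(1.5 − 0.85) = 0.1900/0.6500 = 0.2923
Terminal stock prices: S_uu = 213.8, S_ud = 121.1, S_dd = 68.64
Terminal payoffs (S − K): max(118.8, 0) = 118.8, max(26.12, 0) = 26.12, max(-26.36, 0) = 0
Node u (S = 142.5): V_u = 1/1.04·[0.2923·118.7500 + 0.7077·26.1250] = 51.1538
Node d (S = 80.75): V_d = 1/1.04·[0.2923·26.1250 + 0.7077·0.0000] = 7.3428
Node 0 (S = 95): V_0 = 1/1.04·[0.2923·51.1538 + 0.7077·7.3428] = 19.3742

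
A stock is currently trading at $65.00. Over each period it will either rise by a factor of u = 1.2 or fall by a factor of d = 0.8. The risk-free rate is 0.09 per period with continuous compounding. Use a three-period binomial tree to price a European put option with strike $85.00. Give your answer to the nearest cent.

Risk-neutral probability p = (e^0.09 − 0.8)/(1.2 − 0.8) = 0.2942/0.4000 = 0.7354
Terminal stock prices: S_uuu = 112.3, S_uud = 74.88, S_udd = 49.92, S_ddd = 33.28
Terminal payoffs (K − S): max(-27.32, 0) = 0, max(10.12, 0) = 10.12, max(35.08, 0) = 35.08, max(51.72, 0) = 51.72
Node uu (S = 93.6): V_uu = e^(−0.09)·[0.7354·0.0000 + 0.2646·10.1200] = 2.4470
Node ud (S = 62.4): V_ud = e^(−0.09)·[0.7354·10.1200 + 0.2646·35.0800] = 15.2842
Node dd (S = 41.6): V_dd = e^(−0.09)·[0.7354·35.0800 + 0.2646·51.7200] = 36.0842
Node u (S = 78): V_u = e^(−0.09)·[0.7354·2.4470 + 0.2646·15.2842] = 5.3403
Node d (S = 52): V_d = e^(−0.09)·[0.7354·15.2842 + 0.2646·36.0842] = 18.9980
Node 0 (S = 65): V_0 = e^(−0.09)·[0.7354·5.3403 + 0.2646·18.9980] = 8.1830

$8.18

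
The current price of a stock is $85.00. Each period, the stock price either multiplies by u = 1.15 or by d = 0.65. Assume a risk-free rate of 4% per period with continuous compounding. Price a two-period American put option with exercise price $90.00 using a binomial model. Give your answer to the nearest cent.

$11.46

Risk-neutral probability p = (e^0.04 − 0.65)/(1.15 − 0.65) = 0.3908/0.5000 = 0.7816
Terminal stock prices: S_uu = 112.4, S_ud = 63.54, S_dd = 35.91
Terminal payoffs (K − S): max(-22.41, 0) = 0, max(26.46, 0) = 26.46, max(54.09, 0) = 54.09
Node u (S = 97.75): continuation = e^(−0.04)·[0.7816·0.0000 + 0.2184·26.4625] = 5.5522; exercise value = 0.0000 ≤ continuation, so V_u = 5.5522
Node d (S = 55.25): continuation = e^(−0.04)·[0.7816·26.4625 + 0.2184·54.0875] = 31.2210; exercise value = 34.7500 > continuation, so V_d = 34.7500 (exercise)
Node 0 (S = 85): continuation = e^(−0.04)·[0.7816·5.5522 + 0.2184·34.7500] = 11.4607; exercise value = 5.0000 ≤ continuation, so V_0 = 11.4607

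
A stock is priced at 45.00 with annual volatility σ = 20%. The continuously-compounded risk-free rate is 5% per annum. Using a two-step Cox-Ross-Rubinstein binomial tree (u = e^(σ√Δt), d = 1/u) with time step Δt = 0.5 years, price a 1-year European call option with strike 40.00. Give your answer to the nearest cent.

CRR parameters: u = e^(σ√Δt) = e^(0.2·√0.5) = 1.1519, d = 1/u = 0.8681
Per-period rate: rΔt = 0.05·0.5 = 0.025, so R = e^0.025 = 1.0253
Risk-neutral probability p = (e^0.025 − 0.8681)/(1.1519 − 0.8681) = 0.1572/0.2838 = 0.5539
Terminal stock prices: S_uu = 59.71, S_ud = 45, S_dd = 33.91
Terminal payoffs (S − K): max(19.71, 0) = 19.71, max(5, 0) = 5, max(-6.086, 0) = 0
Node u (S = 51.84): V_u = e^(−0.025)·[0.5539·19.7103 + 0.4461·5.0000] = 12.8235
Node d (S = 39.07): V_d = e^(−0.025)·[0.5539·5.0000 + 0.4461·0.0000] = 2.7012
Node 0 (S = 45): V_0 = e^(−0.025)·[0.5539·12.8235 + 0.4461·2.7012] = 8.1029

8.10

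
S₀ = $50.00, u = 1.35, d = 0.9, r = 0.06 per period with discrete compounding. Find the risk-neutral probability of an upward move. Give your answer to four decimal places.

Risk-neutral probability p = (1 + 0.06 − 0.9)/(1.35 − 0.9) = 0.1600/0.4500 = 0.3556

p = 0.3556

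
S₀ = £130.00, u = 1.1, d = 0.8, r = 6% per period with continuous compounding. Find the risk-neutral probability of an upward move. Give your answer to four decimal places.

p = 0.8728

Risk-neutral probability p = (e^0.06 − 0.8)/(1.1 − 0.8) = 0.2618/0.3000 = 0.8728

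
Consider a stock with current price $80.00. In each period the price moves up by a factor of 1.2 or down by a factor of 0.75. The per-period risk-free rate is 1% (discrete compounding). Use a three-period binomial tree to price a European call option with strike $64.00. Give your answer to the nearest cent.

$23.09

Risk-neutral probability p = (1 + 0.01 − 0.75)/(1.2 − 0.75) = 0.2600/0.4500 = 0.5778
Terminal stock prices: S_uuu = 138.2, S_uud = 86.4, S_udd = 54, S_ddd = 33.75
Terminal payoffs (S − K): max(74.24, 0) = 74.24, max(22.4, 0) = 22.4, max(-10, 0) = 0, max(-30.25, 0) = 0
Node uu (S = 115.2): V_uu = 1/1.01·[0.5778·74.2400 + 0.4222·22.4000] = 51.8337
Node ud (S = 72): V_ud = 1/1.01·[0.5778·22.4000 + 0.4222·0.0000] = 12.8141
Node dd (S = 45): V_dd = 1/1.01·[0.5778·0.0000 + 0.4222·0.0000] = 0.0000
Node u (S = 96): V_u = 1/1.01·[0.5778·51.8337 + 0.4222·12.8141] = 35.0086
Node d (S = 60): V_d = 1/1.01·[0.5778·12.8141 + 0.4222·0.0000] = 7.3304
Node 0 (S = 80): V_0 = 1/1.01·[0.5778·35.0086 + 0.4222·7.3304] = 23.0914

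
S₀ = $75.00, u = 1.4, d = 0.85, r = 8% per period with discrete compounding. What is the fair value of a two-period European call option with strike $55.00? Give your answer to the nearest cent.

Risk-neutral probability p = (1 + 0.08 − 0.85)/(1.4 − 0.85) = 0.2300/0.5500 = 0.4182
Terminal stock prices: S_uu = 147, S_ud = 89.25, S_dd = 54.19
Terminal payoffs (S − K): max(92, 0) = 92, max(34.25, 0) = 34.25, max(-0.8125, 0) = 0
Node u (S = 105): V_u = 1/1.08·[0.4182·92.0000 + 0.5818·34.2500] = 54.0741
Node d (S = 63.75): V_d = 1/1.08·[0.4182·34.2500 + 0.5818·0.0000] = 13.2618
Node 0 (S = 75): V_0 = 1/1.08·[0.4182·54.0741 + 0.5818·13.2618] = 28.0822

$28.08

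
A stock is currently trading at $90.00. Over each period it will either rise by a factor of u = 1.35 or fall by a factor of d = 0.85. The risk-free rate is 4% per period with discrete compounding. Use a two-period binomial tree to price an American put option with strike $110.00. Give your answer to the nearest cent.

Risk-neutral probability p = (1 + 0.04 − 0.85)/(1.35 − 0.85) = 0.1900/0.5000 = 0.3800
Terminal stock prices: S_uu = 164, S_ud = 103.3, S_dd = 65.02
Terminal payoffs (K − S): max(-54.03, 0) = 0, max(6.725, 0) = 6.725, max(44.98, 0) = 44.98
Node u (S = 121.5): continuation = 1/1.04·[0.3800·0.0000 + 0.6200·6.7250] = 4.0091; exercise value = 0.0000 ≤ continuation, so V_u = 4.0091
Node d (S = 76.5): continuation = 1/1.04·[0.3800·6.7250 + 0.6200·44.9750] = 29.2692; exercise value = 33.5000 > continuation, so V_d = 33.5000 (exercise)
Node 0 (S = 90): continuation = 1/1.04·[0.3800·4.0091 + 0.6200·33.5000] = 21.4360; exercise value = 20.0000 ≤ continuation, so V_0 = 21.4360

$21.44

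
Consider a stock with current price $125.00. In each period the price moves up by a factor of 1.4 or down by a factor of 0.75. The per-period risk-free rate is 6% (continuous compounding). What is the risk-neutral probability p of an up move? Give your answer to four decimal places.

Risk-neutral probability p = (e^0.06 − 0.75)/(1.4 − 0.75) = 0.3118/0.6500 = 0.4797

p = 0.4797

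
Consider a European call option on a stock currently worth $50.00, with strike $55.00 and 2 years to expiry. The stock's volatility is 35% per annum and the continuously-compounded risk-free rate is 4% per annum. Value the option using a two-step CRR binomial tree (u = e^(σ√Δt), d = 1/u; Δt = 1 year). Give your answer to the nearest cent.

CRR parameters: u = e^(σ√Δt) = e^(0.35·√1) = 1.4191, d = 1/u = 0.7047
Per-period rate: rΔt = 0.04·1 = 0.04, so R = e^0.04 = 1.0408
Risk-neutral probability p = (e^0.04 − 0.7047)/(1.4191 − 0.7047) = 0.3361/0.7144 = 0.4705
Terminal stock prices: S_uu = 100.7, S_ud = 50, S_dd = 24.83
Terminal payoffs (S − K): max(45.69, 0) = 45.69, max(-5, 0) = 0, max(-30.17, 0) = 0
Node u (S = 70.95): V_u = e^(−0.04)·[0.4705·45.6876 + 0.5295·0.0000] = 20.6536
Node d (S = 35.23): V_d = e^(−0.04)·[0.4705·0.0000 + 0.5295·0.0000] = 0.0000
Node 0 (S = 50): V_0 = e^(−0.04)·[0.4705·20.6536 + 0.5295·0.0000] = 9.3367

$9.34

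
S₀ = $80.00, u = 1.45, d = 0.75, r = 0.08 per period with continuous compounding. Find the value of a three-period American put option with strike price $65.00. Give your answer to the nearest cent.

Risk-neutral probability p = (e^0.08 − 0.75)/(1.45 − 0.75) = 0.3333/0.7000 = 0.4761
Terminal stock prices: S_uuu = 243.9, S_uud = 126.1, S_udd = 65.25, S_ddd = 33.75
Terminal payoffs (K − S): max(-178.9, 0) = 0, max(-61.15, 0) = 0, max(-0.25, 0) = 0, max(31.25, 0) = 31.25
Node uu (S = 168.2): continuation = e^(−0.08)·[0.4761·0.0000 + 0.5239·0.0000] = 0.0000; exercise value = 0.0000 ≤ continuation, so V_uu = 0.0000
Node ud (S = 87): continuation = e^(−0.08)·[0.4761·0.0000 + 0.5239·0.0000] = 0.0000; exercise value = 0.0000 ≤ continuation, so V_ud = 0.0000
Node dd (S = 45): continuation = e^(−0.08)·[0.4761·0.0000 + 0.5239·31.2500] = 15.1124; exercise value = 20.0000 > continuation, so V_dd = 20.0000 (exercise)
Node u (S = 116): continuation = e^(−0.08)·[0.4761·0.0000 + 0.5239·0.0000] = 0.0000; exercise value = 0.0000 ≤ continuation, so V_u = 0.0000
Node d (S = 60): continuation = e^(−0.08)·[0.4761·0.0000 + 0.5239·20.0000] = 9.6720; exercise value = 5.0000 ≤ continuation, so V_d = 9.6720
Node 0 (S = 80): continuation = e^(−0.08)·[0.4761·0.0000 + 0.5239·9.6720] = 4.6773; exercise value = 0.0000 ≤ continuation, so V_0 = 4.6773

$4.68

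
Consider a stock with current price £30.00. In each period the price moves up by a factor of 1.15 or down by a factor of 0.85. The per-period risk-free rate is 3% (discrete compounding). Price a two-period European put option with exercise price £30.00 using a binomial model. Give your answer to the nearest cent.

£1.56

Risk-neutral probability p = (1 + 0.03 − 0.85)/(1.15 − 0.85) = 0.1800/0.3000 = 0.6000
Terminal stock prices: S_uu = 39.67, S_ud = 29.32, S_dd = 21.67
Terminal payoffs (K − S): max(-9.675, 0) = 0, max(0.675, 0) = 0.675, max(8.325, 0) = 8.325
Node u (S = 34.5): V_u = 1/1.03·[0.6000·0.0000 + 0.4000·0.6750] = 0.2621
Node d (S = 25.5): V_d = 1/1.03·[0.6000·0.6750 + 0.4000·8.3250] = 3.6262
Node 0 (S = 30): V_0 = 1/1.03·[0.6000·0.2621 + 0.4000·3.6262] = 1.5609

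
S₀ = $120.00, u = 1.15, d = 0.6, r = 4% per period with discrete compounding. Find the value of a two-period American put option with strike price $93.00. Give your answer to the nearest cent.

Risk-neutral probability p = (1 + 0.04 − 0.6)/(1.15 − 0.6) = 0.4400/0.5500 = 0.8000
Terminal stock prices: S_uu = 158.7, S_ud = 82.8, S_dd = 43.2
Terminal payoffs (K − S): max(-65.7, 0) = 0, max(10.2, 0) = 10.2, max(49.8, 0) = 49.8
Node u (S = 138): continuation = 1/1.04·[0.8000·0.0000 + 0.2000·10.2000] = 1.9615; exercise value = 0.0000 ≤ continuation, so V_u = 1.9615
Node d (S = 72): continuation = 1/1.04·[0.8000·10.2000 + 0.2000·49.8000] = 17.4231; exercise value = 21.0000 > continuation, so V_d = 21.0000 (exercise)
Node 0 (S = 120): continuation = 1/1.04·[0.8000·1.9615 + 0.2000·21.0000] = 5.5473; exercise value = 0.0000 ≤ continuation, so V_0 = 5.5473

$5.55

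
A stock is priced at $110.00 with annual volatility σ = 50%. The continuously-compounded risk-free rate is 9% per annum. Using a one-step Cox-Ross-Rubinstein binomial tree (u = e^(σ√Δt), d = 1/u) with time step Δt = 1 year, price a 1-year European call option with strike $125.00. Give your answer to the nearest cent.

CRR parameters: u = e^(σ√Δt) = e^(0.5·√1) = 1.6487, d = 1/u = 0.6065
Per-period rate: rΔt = 0.09·1 = 0.09, so R = e^0.09 = 1.0942
Risk-neutral probability p = (e^0.09 − 0.6065)/(1.6487 − 0.6065) = 0.4876/1.0422 = 0.4679
Terminal stock prices: S_u = 181.4, S_d = 66.72
Terminal payoffs (S − K): max(56.36, 0) = 56.36, max(-58.28, 0) = 0
Node 0 (S = 110): V_0 = e^(−0.09)·[0.4679·56.3593 + 0.5321·0.0000] = 24.1010

$24.10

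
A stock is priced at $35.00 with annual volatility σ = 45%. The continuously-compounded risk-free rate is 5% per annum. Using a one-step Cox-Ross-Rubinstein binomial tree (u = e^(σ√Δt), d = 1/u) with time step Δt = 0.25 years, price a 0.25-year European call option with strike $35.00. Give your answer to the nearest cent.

$4.11

CRR parameters: u = e^(σ√Δt) = e^(0.45·√0.25) = 1.2523, d = 1/u = 0.7985
Per-period rate: rΔt = 0.05·0.25 = 0.0125, so R = e^0.0125 = 1.0126
Risk-neutral probability p = (e^0.0125 − 0.7985)/(1.2523 − 0.7985) = 0.2141/0.4538 = 0.4717
Terminal stock prices: S_u = 43.83, S_d = 27.95
Terminal payoffs (S − K): max(8.831, 0) = 8.831, max(-7.052, 0) = 0
Node 0 (S = 35): V_0 = e^(−0.0125)·[0.4717·8.8313 + 0.5283·0.0000] = 4.1140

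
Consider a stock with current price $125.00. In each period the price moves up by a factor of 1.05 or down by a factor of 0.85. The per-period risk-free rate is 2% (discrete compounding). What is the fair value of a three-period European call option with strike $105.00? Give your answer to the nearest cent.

Risk-neutral probability p = (1 + 0.02 − 0.85)/(1.05 − 0.85) = 0.1700/0.2000 = 0.8500
Terminal stock prices: S_uuu = 144.7, S_uud = 117.1, S_udd = 94.83, S_ddd = 76.77
Terminal payoffs (S − K): max(39.7, 0) = 39.7, max(12.14, 0) = 12.14, max(-10.17, 0) = 0, max(-28.23, 0) = 0
Node uu (S = 137.8): V_uu = 1/1.02·[0.8500·39.7031 + 0.1500·12.1406] = 34.8713
Node ud (S = 111.6): V_ud = 1/1.02·[0.8500·12.1406 + 0.1500·0.0000] = 10.1172
Node dd (S = 90.31): V_dd = 1/1.02·[0.8500·0.0000 + 0.1500·0.0000] = 0.0000
Node u (S = 131.2): V_u = 1/1.02·[0.8500·34.8713 + 0.1500·10.1172] = 30.5473
Node d (S = 106.2): V_d = 1/1.02·[0.8500·10.1172 + 0.1500·0.0000] = 8.4310
Node 0 (S = 125): V_0 = 1/1.02·[0.8500·30.5473 + 0.1500·8.4310] = 26.6959

$26.70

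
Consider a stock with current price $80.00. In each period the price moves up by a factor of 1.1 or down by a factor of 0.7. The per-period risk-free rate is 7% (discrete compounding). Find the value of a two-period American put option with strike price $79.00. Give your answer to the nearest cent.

$2.67

Risk-neutral probability p = (1 + 0.07 − 0.7)/(1.1 − 0.7) = 0.3700/0.4000 = 0.9250
Terminal stock prices: S_uu = 96.8, S_ud = 61.6, S_dd = 39.2
Terminal payoffs (K − S): max(-17.8, 0) = 0, max(17.4, 0) = 17.4, max(39.8, 0) = 39.8
Node u (S = 88): continuation = 1/1.07·[0.9250·0.0000 + 0.0750·17.4000] = 1.2196; exercise value = 0.0000 ≤ continuation, so V_u = 1.2196
Node d (S = 56): continuation = 1/1.07·[0.9250·17.4000 + 0.0750·39.8000] = 17.8318; exercise value = 23.0000 > continuation, so V_d = 23.0000 (exercise)
Node 0 (S = 80): continuation = 1/1.07·[0.9250·1.2196 + 0.0750·23.0000] = 2.6665; exercise value = 0.0000 ≤ continuation, so V_0 = 2.6665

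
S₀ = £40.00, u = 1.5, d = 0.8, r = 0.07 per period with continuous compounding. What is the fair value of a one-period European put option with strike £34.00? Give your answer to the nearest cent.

£1.14

Risk-neutral probability p = (e^0.07 − 0.8)/(1.5 − 0.8) = 0.2725/0.7000 = 0.3893
Terminal stock prices: S_u = 60, S_d = 32
Terminal payoffs (K − S): max(-26, 0) = 0, max(2, 0) = 2
Node 0 (S = 40): V_0 = e^(−0.07)·[0.3893·0.0000 + 0.6107·2.0000] = 1.1388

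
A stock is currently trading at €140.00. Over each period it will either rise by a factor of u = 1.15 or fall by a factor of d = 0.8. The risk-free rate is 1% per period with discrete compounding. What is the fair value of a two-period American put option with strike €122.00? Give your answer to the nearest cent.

€5.08

Risk-neutral probability p = (1 + 0.01 − 0.8)/(1.15 − 0.8) = 0.2100/0.3500 = 0.6000
Terminal stock prices: S_uu = 185.1, S_ud = 128.8, S_dd = 89.6
Terminal payoffs (K − S): max(-63.15, 0) = 0, max(-6.8, 0) = 0, max(32.4, 0) = 32.4
Node u (S = 161): continuation = 1/1.01·[0.6000·0.0000 + 0.4000·0.0000] = 0.0000; exercise value = 0.0000 ≤ continuation, so V_u = 0.0000
Node d (S = 112): continuation = 1/1.01·[0.6000·0.0000 + 0.4000·32.4000] = 12.8317; exercise value = 10.0000 ≤ continuation, so V_d = 12.8317
Node 0 (S = 140): continuation = 1/1.01·[0.6000·0.0000 + 0.4000·12.8317] = 5.0819; exercise value = 0.0000 ≤ continuation, so V_0 = 5.0819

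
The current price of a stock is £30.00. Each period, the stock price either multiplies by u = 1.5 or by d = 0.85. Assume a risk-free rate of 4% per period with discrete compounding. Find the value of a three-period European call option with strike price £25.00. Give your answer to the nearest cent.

£9.85

Risk-neutral probability p = (1 + 0.04 − 0.85)/(1.5 − 0.85) = 0.1900/0.6500 = 0.2923
Terminal stock prices: S_uuu = 101.2, S_uud = 57.38, S_udd = 32.51, S_ddd = 18.42
Terminal payoffs (S − K): max(76.25, 0) = 76.25, max(32.38, 0) = 32.38, max(7.512, 0) = 7.512, max(-6.576, 0) = 0
Node uu (S = 67.5): V_uu = 1/1.04·[0.2923·76.2500 + 0.7077·32.3750] = 43.4615
Node ud (S = 38.25): V_ud = 1/1.04·[0.2923·32.3750 + 0.7077·7.5125] = 14.2115
Node dd (S = 21.67): V_dd = 1/1.04·[0.2923·7.5125 + 0.7077·0.0000] = 2.1115
Node u (S = 45): V_u = 1/1.04·[0.2923·43.4615 + 0.7077·14.2115] = 21.8861
Node d (S = 25.5): V_d = 1/1.04·[0.2923·14.2115 + 0.7077·2.1115] = 5.4312
Node 0 (S = 30): V_0 = 1/1.04·[0.2923·21.8861 + 0.7077·5.4312] = 9.8472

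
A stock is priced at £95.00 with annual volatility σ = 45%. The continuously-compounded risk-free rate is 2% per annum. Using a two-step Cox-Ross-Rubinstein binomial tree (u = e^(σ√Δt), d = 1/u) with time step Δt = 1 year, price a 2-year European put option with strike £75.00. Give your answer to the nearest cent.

CRR parameters: u = e^(σ√Δt) = e^(0.45·√1) = 1.5683, d = 1/u = 0.6376
Per-period rate: rΔt = 0.02·1 = 0.02, so R = e^0.02 = 1.0202
Risk-neutral probability p = (e^0.02 − 0.6376)/(1.5683 − 0.6376) = 0.3826/0.9307 = 0.4111
Terminal stock prices: S_uu = 233.7, S_ud = 95, S_dd = 38.62
Terminal payoffs (K − S): max(-158.7, 0) = 0, max(-20, 0) = 0, max(36.38, 0) = 36.38
Node u (S = 149): V_u = e^(−0.02)·[0.4111·0.0000 + 0.5889·0.0000] = 0.0000
Node d (S = 60.57): V_d = e^(−0.02)·[0.4111·0.0000 + 0.5889·36.3759] = 20.9988
Node 0 (S = 95): V_0 = e^(−0.02)·[0.4111·0.0000 + 0.5889·20.9988] = 12.1220

£12.12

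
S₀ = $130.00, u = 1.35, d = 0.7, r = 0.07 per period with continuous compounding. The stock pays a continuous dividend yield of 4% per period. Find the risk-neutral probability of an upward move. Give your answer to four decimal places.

Per-period risk-free factor R = e^0.07 = 1.0725; dividend-adjusted growth = e^(0.07−0.04) = 1.0305.
Risk-neutral probability p = (1.0305 − 0.7)/(1.35 − 0.7) = 0.3305/0.6500 = 0.5084

p = 0.5084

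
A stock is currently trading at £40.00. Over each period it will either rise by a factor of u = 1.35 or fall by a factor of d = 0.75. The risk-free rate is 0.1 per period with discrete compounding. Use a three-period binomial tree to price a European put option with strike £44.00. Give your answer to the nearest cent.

£4.58

Risk-neutral probability p = (1 + 0.1 − 0.75)/(1.35 − 0.75) = 0.3500/0.6000 = 0.5833
Terminal stock prices: S_uuu = 98.42, S_uud = 54.68, S_udd = 30.38, S_ddd = 16.88
Terminal payoffs (K − S): max(-54.42, 0) = 0, max(-10.68, 0) = 0, max(13.62, 0) = 13.62, max(27.12, 0) = 27.12
Node uu (S = 72.9): V_uu = 1/1.1·[0.5833·0.0000 + 0.4167·0.0000] = 0.0000
Node ud (S = 40.5): V_ud = 1/1.1·[0.5833·0.0000 + 0.4167·13.6250] = 5.1610
Node dd (S = 22.5): V_dd = 1/1.1·[0.5833·13.6250 + 0.4167·27.1250] = 17.5000
Node u (S = 54): V_u = 1/1.1·[0.5833·0.0000 + 0.4167·5.1610] = 1.9549
Node d (S = 30): V_d = 1/1.1·[0.5833·5.1610 + 0.4167·17.5000] = 9.3657
Node 0 (S = 40): V_0 = 1/1.1·[0.5833·1.9549 + 0.4167·9.3657] = 4.5843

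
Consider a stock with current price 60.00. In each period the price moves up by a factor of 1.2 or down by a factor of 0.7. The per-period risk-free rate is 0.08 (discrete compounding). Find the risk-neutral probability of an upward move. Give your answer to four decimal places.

p = 0.7600

Risk-neutral probability p = (1 + 0.08 − 0.7)/(1.2 − 0.7) = 0.3800/0.5000 = 0.7600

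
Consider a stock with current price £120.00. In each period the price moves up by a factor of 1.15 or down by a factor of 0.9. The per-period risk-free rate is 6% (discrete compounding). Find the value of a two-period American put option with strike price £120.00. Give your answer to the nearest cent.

£4.08

Risk-neutral probability p = (1 + 0.06 − 0.9)/(1.15 − 0.9) = 0.1600/0.2500 = 0.6400
Terminal stock prices: S_uu = 158.7, S_ud = 124.2, S_dd = 97.2
Terminal payoffs (K − S): max(-38.7, 0) = 0, max(-4.2, 0) = 0, max(22.8, 0) = 22.8
Node u (S = 138): continuation = 1/1.06·[0.6400·0.0000 + 0.3600·0.0000] = 0.0000; exercise value = 0.0000 ≤ continuation, so V_u = 0.0000
Node d (S = 108): continuation = 1/1.06·[0.6400·0.0000 + 0.3600·22.8000] = 7.7434; exercise value = 12.0000 > continuation, so V_d = 12.0000 (exercise)
Node 0 (S = 120): continuation = 1/1.06·[0.6400·0.0000 + 0.3600·12.0000] = 4.0755; exercise value = 0.0000 ≤ continuation, so V_0 = 4.0755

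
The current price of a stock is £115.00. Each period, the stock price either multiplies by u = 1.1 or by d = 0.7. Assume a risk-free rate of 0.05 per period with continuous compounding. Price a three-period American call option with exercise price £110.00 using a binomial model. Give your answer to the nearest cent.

Risk-neutral probability p = (e^0.05 − 0.7)/(1.1 − 0.7) = 0.3513/0.4000 = 0.8782
Terminal stock prices: S_uuu = 153.1, S_uud = 97.41, S_udd = 61.98, S_ddd = 39.44
Terminal payoffs (S − K): max(43.07, 0) = 43.07, max(-12.59, 0) = 0, max(-48.02, 0) = 0, max(-70.56, 0) = 0
Node uu (S = 139.2): continuation = e^(−0.05)·[0.8782·43.0650 + 0.1218·0.0000] = 35.9743; exercise value = 29.1500 ≤ continuation, so V_uu = 35.9743
Node ud (S = 88.55): continuation = e^(−0.05)·[0.8782·0.0000 + 0.1218·0.0000] = 0.0000; exercise value = 0.0000 ≤ continuation, so V_ud = 0.0000
Node dd (S = 56.35): continuation = e^(−0.05)·[0.8782·0.0000 + 0.1218·0.0000] = 0.0000; exercise value = 0.0000 ≤ continuation, so V_dd = 0.0000
Node u (S = 126.5): continuation = e^(−0.05)·[0.8782·35.9743 + 0.1218·0.0000] = 30.0511; exercise value = 16.5000 ≤ continuation, so V_u = 30.0511
Node d (S = 80.5): continuation = e^(−0.05)·[0.8782·0.0000 + 0.1218·0.0000] = 0.0000; exercise value = 0.0000 ≤ continuation, so V_d = 0.0000
Node 0 (S = 115): continuation = e^(−0.05)·[0.8782·30.0511 + 0.1218·0.0000] = 25.1031; exercise value = 5.0000 ≤ continuation, so V_0 = 25.1031

£25.10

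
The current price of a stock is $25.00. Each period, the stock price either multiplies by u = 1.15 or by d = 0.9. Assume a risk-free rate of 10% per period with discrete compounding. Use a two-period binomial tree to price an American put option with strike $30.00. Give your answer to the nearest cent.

$5.00

Risk-neutral probability p = (1 + 0.1 − 0.9)/(1.15 − 0.9) = 0.2000/0.2500 = 0.8000
Terminal stock prices: S_uu = 33.06, S_ud = 25.87, S_dd = 20.25
Terminal payoffs (K − S): max(-3.062, 0) = 0, max(4.125, 0) = 4.125, max(9.75, 0) = 9.75
Node u (S = 28.75): continuation = 1/1.1·[0.8000·0.0000 + 0.2000·4.1250] = 0.7500; exercise value = 1.2500 > continuation, so V_u = 1.2500 (exercise)
Node d (S = 22.5): continuation = 1/1.1·[0.8000·4.1250 + 0.2000·9.7500] = 4.7727; exercise value = 7.5000 > continuation, so V_d = 7.5000 (exercise)
Node 0 (S = 25): continuation = 1/1.1·[0.8000·1.2500 + 0.2000·7.5000] = 2.2727; exercise value = 5.0000 > continuation, so V_0 = 5.0000 (exercise)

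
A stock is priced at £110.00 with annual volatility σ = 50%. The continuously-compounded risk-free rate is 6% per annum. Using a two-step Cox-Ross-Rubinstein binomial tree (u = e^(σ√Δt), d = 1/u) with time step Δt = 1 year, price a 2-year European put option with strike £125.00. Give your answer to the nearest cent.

£30.32

CRR parameters: u = e^(σ√Δt) = e^(0.5·√1) = 1.6487, d = 1/u = 0.6065
Per-period rate: rΔt = 0.06·1 = 0.06, so R = e^0.06 = 1.0618
Risk-neutral probability p = (e^0.06 − 0.6065)/(1.6487 − 0.6065) = 0.4553/1.0422 = 0.4369
Terminal stock prices: S_uu = 299, S_ud = 110, S_dd = 40.47
Terminal payoffs (K − S): max(-174, 0) = 0, max(15, 0) = 15, max(84.53, 0) = 84.53
Node u (S = 181.4): V_u = e^(−0.06)·[0.4369·0.0000 + 0.5631·15.0000] = 7.9550
Node d (S = 66.72): V_d = e^(−0.06)·[0.4369·15.0000 + 0.5631·84.5333] = 51.0022
Node 0 (S = 110): V_0 = e^(−0.06)·[0.4369·7.9550 + 0.5631·51.0022] = 30.3210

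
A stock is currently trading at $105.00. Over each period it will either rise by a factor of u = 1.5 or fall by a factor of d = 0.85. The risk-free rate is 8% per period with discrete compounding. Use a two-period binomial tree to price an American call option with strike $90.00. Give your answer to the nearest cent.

Risk-neutral probability p = (1 + 0.08 − 0.85)/(1.5 − 0.85) = 0.2300/0.6500 = 0.3538
Terminal stock prices: S_uu = 236.2, S_ud = 133.9, S_dd = 75.86
Terminal payoffs (S − K): max(146.2, 0) = 146.2, max(43.88, 0) = 43.88, max(-14.14, 0) = 0
Node u (S = 157.5): continuation = 1/1.08·[0.3538·146.2500 + 0.6462·43.8750] = 74.1667; exercise value = 67.5000 ≤ continuation, so V_u = 74.1667
Node d (S = 89.25): continuation = 1/1.08·[0.3538·43.8750 + 0.6462·0.0000] = 14.3750; exercise value = 0.0000 ≤ continuation, so V_d = 14.3750
Node 0 (S = 105): continuation = 1/1.08·[0.3538·74.1667 + 0.6462·14.3750] = 32.9000; exercise value = 15.0000 ≤ continuation, so V_0 = 32.9000

$32.90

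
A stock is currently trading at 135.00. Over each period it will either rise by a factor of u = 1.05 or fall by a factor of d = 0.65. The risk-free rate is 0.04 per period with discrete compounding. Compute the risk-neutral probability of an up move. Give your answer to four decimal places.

p = 0.9750

Risk-neutral probability p = (1 + 0.04 − 0.65)/(1.05 − 0.65) = 0.3900/0.4000 = 0.9750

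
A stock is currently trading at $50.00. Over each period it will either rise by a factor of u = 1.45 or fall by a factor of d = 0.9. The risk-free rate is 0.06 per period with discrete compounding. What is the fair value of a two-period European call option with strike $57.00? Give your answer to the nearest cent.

$6.65

Risk-neutral probability p = (1 + 0.06 − 0.9)/(1.45 − 0.9) = 0.1600/0.5500 = 0.2909
Terminal stock prices: S_uu = 105.1, S_ud = 65.25, S_dd = 40.5
Terminal payoffs (S − K): max(48.12, 0) = 48.12, max(8.25, 0) = 8.25, max(-16.5, 0) = 0
Node u (S = 72.5): V_u = 1/1.06·[0.2909·48.1250 + 0.7091·8.2500] = 18.7264
Node d (S = 45): V_d = 1/1.06·[0.2909·8.2500 + 0.7091·0.0000] = 2.2642
Node 0 (S = 50): V_0 = 1/1.06·[0.2909·18.7264 + 0.7091·2.2642] = 6.6539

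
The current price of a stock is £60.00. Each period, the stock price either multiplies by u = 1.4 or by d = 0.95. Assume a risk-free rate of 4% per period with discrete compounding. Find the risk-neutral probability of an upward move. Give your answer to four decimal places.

p = 0.2000

Risk-neutral probability p = (1 + 0.04 − 0.95)/(1.4 − 0.95) = 0.0900/0.4500 = 0.2000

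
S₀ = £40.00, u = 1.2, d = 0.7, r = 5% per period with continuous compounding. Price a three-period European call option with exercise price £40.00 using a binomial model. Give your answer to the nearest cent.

Risk-neutral probability p = (e^0.05 − 0.7)/(1.2 − 0.7) = 0.3513/0.5000 = 0.7025
Terminal stock prices: S_uuu = 69.12, S_uud = 40.32, S_udd = 23.52, S_ddd = 13.72
Terminal payoffs (S − K): max(29.12, 0) = 29.12, max(0.32, 0) = 0.32, max(-16.48, 0) = 0, max(-26.28, 0) = 0
Node uu (S = 57.6): V_uu = e^(−0.05)·[0.7025·29.1200 + 0.2975·0.3200] = 19.5508
Node ud (S = 33.6): V_ud = e^(−0.05)·[0.7025·0.3200 + 0.2975·0.0000] = 0.2138
Node dd (S = 19.6): V_dd = e^(−0.05)·[0.7025·0.0000 + 0.2975·0.0000] = 0.0000
Node u (S = 48): V_u = e^(−0.05)·[0.7025·19.5508 + 0.2975·0.2138] = 13.1259
Node d (S = 28): V_d = e^(−0.05)·[0.7025·0.2138 + 0.2975·0.0000] = 0.1429
Node 0 (S = 40): V_0 = e^(−0.05)·[0.7025·13.1259 + 0.2975·0.1429] = 8.8122

£8.81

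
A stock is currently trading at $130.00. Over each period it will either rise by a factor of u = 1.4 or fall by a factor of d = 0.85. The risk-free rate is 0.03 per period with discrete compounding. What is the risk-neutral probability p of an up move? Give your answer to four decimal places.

Risk-neutral probability p = (1 + 0.03 − 0.85)/(1.4 − 0.85) = 0.1800/0.5500 = 0.3273

p = 0.3273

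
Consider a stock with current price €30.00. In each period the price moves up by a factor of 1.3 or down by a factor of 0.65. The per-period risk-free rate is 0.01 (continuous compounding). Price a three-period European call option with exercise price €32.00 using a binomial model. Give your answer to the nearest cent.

Risk-neutral probability p = (e^0.01 − 0.65)/(1.3 − 0.65) = 0.3601/0.6500 = 0.5539
Terminal stock prices: S_uuu = 65.91, S_uud = 32.96, S_udd = 16.48, S_ddd = 8.239
Terminal payoffs (S − K): max(33.91, 0) = 33.91, max(0.955, 0) = 0.955, max(-15.52, 0) = 0, max(-23.76, 0) = 0
Node uu (S = 50.7): V_uu = e^(−0.01)·[0.5539·33.9100 + 0.4461·0.9550] = 19.0184
Node ud (S = 25.35): V_ud = e^(−0.01)·[0.5539·0.9550 + 0.4461·0.0000] = 0.5237
Node dd (S = 12.68): V_dd = e^(−0.01)·[0.5539·0.0000 + 0.4461·0.0000] = 0.0000
Node u (S = 39): V_u = e^(−0.01)·[0.5539·19.0184 + 0.4461·0.5237] = 10.6612
Node d (S = 19.5): V_d = e^(−0.01)·[0.5539·0.5237 + 0.4461·0.0000] = 0.2872
Node 0 (S = 30): V_0 = e^(−0.01)·[0.5539·10.6612 + 0.4461·0.2872] = 5.9736

€5.97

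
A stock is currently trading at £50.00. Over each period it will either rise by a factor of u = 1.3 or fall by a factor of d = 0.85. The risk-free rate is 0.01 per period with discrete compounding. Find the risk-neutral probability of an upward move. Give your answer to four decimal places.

Risk-neutral probability p = (1 + 0.01 − 0.85)/(1.3 − 0.85) = 0.1600/0.4500 = 0.3556

p = 0.3556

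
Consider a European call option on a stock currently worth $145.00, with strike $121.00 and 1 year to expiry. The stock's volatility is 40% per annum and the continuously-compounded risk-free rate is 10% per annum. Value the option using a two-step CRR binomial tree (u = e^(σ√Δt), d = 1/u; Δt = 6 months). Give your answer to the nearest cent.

CRR parameters: u = e^(σ√Δt) = e^(0.4·√0.5) = 1.3269, d = 1/u = 0.7536
Per-period rate: rΔt = 0.1·0.5 = 0.05, so R = e^0.05 = 1.0513
Risk-neutral probability p = (e^0.05 − 0.7536)/(1.3269 − 0.7536) = 0.2976/0.5733 = 0.5192
Terminal stock prices: S_uu = 255.3, S_ud = 145, S_dd = 82.36
Terminal payoffs (S − K): max(134.3, 0) = 134.3, max(24, 0) = 24, max(-38.64, 0) = 0
Node u (S = 192.4): V_u = e^(−0.05)·[0.5192·134.2949 + 0.4808·24.0000] = 77.3012
Node d (S = 109.3): V_d = e^(−0.05)·[0.5192·24.0000 + 0.4808·0.0000] = 11.8530
Node 0 (S = 145): V_0 = e^(−0.05)·[0.5192·77.3012 + 0.4808·11.8530] = 43.5981

$43.60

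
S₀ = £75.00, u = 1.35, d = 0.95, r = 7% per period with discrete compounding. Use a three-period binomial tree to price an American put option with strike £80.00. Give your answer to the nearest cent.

£5.72

Risk-neutral probability p = (1 + 0.07 − 0.95)/(1.35 − 0.95) = 0.1200/0.4000 = 0.3000
Terminal stock prices: S_uuu = 184.5, S_uud = 129.9, S_udd = 91.38, S_ddd = 64.3
Terminal payoffs (K − S): max(-104.5, 0) = 0, max(-49.85, 0) = 0, max(-11.38, 0) = 0, max(15.7, 0) = 15.7
Node uu (S = 136.7): continuation = 1/1.07·[0.3000·0.0000 + 0.7000·0.0000] = 0.0000; exercise value = 0.0000 ≤ continuation, so V_uu = 0.0000
Node ud (S = 96.19): continuation = 1/1.07·[0.3000·0.0000 + 0.7000·0.0000] = 0.0000; exercise value = 0.0000 ≤ continuation, so V_ud = 0.0000
Node dd (S = 67.69): continuation = 1/1.07·[0.3000·0.0000 + 0.7000·15.6969] = 10.2690; exercise value = 12.3125 > continuation, so V_dd = 12.3125 (exercise)
Node u (S = 101.2): continuation = 1/1.07·[0.3000·0.0000 + 0.7000·0.0000] = 0.0000; exercise value = 0.0000 ≤ continuation, so V_u = 0.0000
Node d (S = 71.25): continuation = 1/1.07·[0.3000·0.0000 + 0.7000·12.3125] = 8.0549; exercise value = 8.7500 > continuation, so V_d = 8.7500 (exercise)
Node 0 (S = 75): continuation = 1/1.07·[0.3000·0.0000 + 0.7000·8.7500] = 5.7243; exercise value = 5.0000 ≤ continuation, so V_0 = 5.7243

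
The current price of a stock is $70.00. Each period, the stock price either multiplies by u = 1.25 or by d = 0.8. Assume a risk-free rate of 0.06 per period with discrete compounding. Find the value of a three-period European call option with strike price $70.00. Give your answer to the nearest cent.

$17.02

Risk-neutral probability p = (1 + 0.06 − 0.8)/(1.25 − 0.8) = 0.2600/0.4500 = 0.5778
Terminal stock prices: S_uuu = 136.7, S_uud = 87.5, S_udd = 56, S_ddd = 35.84
Terminal payoffs (S − K): max(66.72, 0) = 66.72, max(17.5, 0) = 17.5, max(-14, 0) = 0, max(-34.16, 0) = 0
Node uu (S = 109.4): V_uu = 1/1.06·[0.5778·66.7188 + 0.4222·17.5000] = 43.3373
Node ud (S = 70): V_ud = 1/1.06·[0.5778·17.5000 + 0.4222·0.0000] = 9.5388
Node dd (S = 44.8): V_dd = 1/1.06·[0.5778·0.0000 + 0.4222·0.0000] = 0.0000
Node u (S = 87.5): V_u = 1/1.06·[0.5778·43.3373 + 0.4222·9.5388] = 27.4215
Node d (S = 56): V_d = 1/1.06·[0.5778·9.5388 + 0.4222·0.0000] = 5.1993
Node 0 (S = 70): V_0 = 1/1.06·[0.5778·27.4215 + 0.4222·5.1993] = 17.0177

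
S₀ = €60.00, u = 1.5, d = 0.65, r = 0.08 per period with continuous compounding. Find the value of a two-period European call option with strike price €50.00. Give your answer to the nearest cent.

Risk-neutral probability p = (e^0.08 − 0.65)/(1.5 − 0.65) = 0.4333/0.8500 = 0.5097
Terminal stock prices: S_uu = 135, S_ud = 58.5, S_dd = 25.35
Terminal payoffs (S − K): max(85, 0) = 85, max(8.5, 0) = 8.5, max(-24.65, 0) = 0
Node u (S = 90): V_u = e^(−0.08)·[0.5097·85.0000 + 0.4903·8.5000] = 43.8442
Node d (S = 39): V_d = e^(−0.08)·[0.5097·8.5000 + 0.4903·0.0000] = 3.9997
Node 0 (S = 60): V_0 = e^(−0.08)·[0.5097·43.8442 + 0.4903·3.9997] = 22.4414

€22.44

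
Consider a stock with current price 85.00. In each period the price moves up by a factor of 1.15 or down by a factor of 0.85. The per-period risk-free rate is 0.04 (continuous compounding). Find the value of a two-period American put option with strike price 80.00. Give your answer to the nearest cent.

Risk-neutral probability p = (e^0.04 − 0.85)/(1.15 − 0.85) = 0.1908/0.3000 = 0.6360
Terminal stock prices: S_uu = 112.4, S_ud = 83.09, S_dd = 61.41
Terminal payoffs (K − S): max(-32.41, 0) = 0, max(-3.087, 0) = 0, max(18.59, 0) = 18.59
Node u (S = 97.75): continuation = e^(−0.04)·[0.6360·0.0000 + 0.3640·0.0000] = 0.0000; exercise value = 0.0000 ≤ continuation, so V_u = 0.0000
Node d (S = 72.25): continuation = e^(−0.04)·[0.6360·0.0000 + 0.3640·18.5875] = 6.4999; exercise value = 7.7500 > continuation, so V_d = 7.7500 (exercise)
Node 0 (S = 85): continuation = e^(−0.04)·[0.6360·0.0000 + 0.3640·7.7500] = 2.7101; exercise value = 0.0000 ≤ continuation, so V_0 = 2.7101

2.71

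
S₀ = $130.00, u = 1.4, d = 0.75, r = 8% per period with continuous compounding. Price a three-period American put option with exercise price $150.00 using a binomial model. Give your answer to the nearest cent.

$28.17

Risk-neutral probability p = (e^0.08 − 0.75)/(1.4 − 0.75) = 0.3333/0.6500 = 0.5127
Terminal stock prices: S_uuu = 356.7, S_uud = 191.1, S_udd = 102.4, S_ddd = 54.84
Terminal payoffs (K − S): max(-206.7, 0) = 0, max(-41.1, 0) = 0, max(47.62, 0) = 47.62, max(95.16, 0) = 95.16
Node uu (S = 254.8): continuation = e^(−0.08)·[0.5127·0.0000 + 0.4873·0.0000] = 0.0000; exercise value = 0.0000 ≤ continuation, so V_uu = 0.0000
Node ud (S = 136.5): continuation = e^(−0.08)·[0.5127·0.0000 + 0.4873·47.6250] = 21.4212; exercise value = 13.5000 ≤ continuation, so V_ud = 21.4212
Node dd (S = 73.12): continuation = e^(−0.08)·[0.5127·47.6250 + 0.4873·95.1562] = 65.3425; exercise value = 76.8750 > continuation, so V_dd = 76.8750 (exercise)
Node u (S = 182): continuation = e^(−0.08)·[0.5127·0.0000 + 0.4873·21.4212] = 9.6350; exercise value = 0.0000 ≤ continuation, so V_u = 9.6350
Node d (S = 97.5): continuation = e^(−0.08)·[0.5127·21.4212 + 0.4873·76.8750] = 44.7168; exercise value = 52.5000 > continuation, so V_d = 52.5000 (exercise)
Node 0 (S = 130): continuation = e^(−0.08)·[0.5127·9.6350 + 0.4873·52.5000] = 28.1744; exercise value = 20.0000 ≤ continuation, so V_0 = 28.1744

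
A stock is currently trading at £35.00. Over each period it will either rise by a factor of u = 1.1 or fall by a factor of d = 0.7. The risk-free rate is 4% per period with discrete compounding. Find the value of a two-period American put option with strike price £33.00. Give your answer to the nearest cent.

£1.94

Risk-neutral probability p = (1 + 0.04 − 0.7)/(1.1 − 0.7) = 0.3400/0.4000 = 0.8500
Terminal stock prices: S_uu = 42.35, S_ud = 26.95, S_dd = 17.15
Terminal payoffs (K − S): max(-9.35, 0) = 0, max(6.05, 0) = 6.05, max(15.85, 0) = 15.85
Node u (S = 38.5): continuation = 1/1.04·[0.8500·0.0000 + 0.1500·6.0500] = 0.8726; exercise value = 0.0000 ≤ continuation, so V_u = 0.8726
Node d (S = 24.5): continuation = 1/1.04·[0.8500·6.0500 + 0.1500·15.8500] = 7.2308; exercise value = 8.5000 > continuation, so V_d = 8.5000 (exercise)
Node 0 (S = 35): continuation = 1/1.04·[0.8500·0.8726 + 0.1500·8.5000] = 1.9391; exercise value = 0.0000 ≤ continuation, so V_0 = 1.9391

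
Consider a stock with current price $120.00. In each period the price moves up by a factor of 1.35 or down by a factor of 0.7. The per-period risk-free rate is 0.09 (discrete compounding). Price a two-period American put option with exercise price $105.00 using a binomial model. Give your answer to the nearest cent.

$7.71

Risk-neutral probability p = (1 + 0.09 − 0.7)/(1.35 − 0.7) = 0.3900/0.6500 = 0.6000
Terminal stock prices: S_uu = 218.7, S_ud = 113.4, S_dd = 58.8
Terminal payoffs (K − S): max(-113.7, 0) = 0, max(-8.4, 0) = 0, max(46.2, 0) = 46.2
Node u (S = 162): continuation = 1/1.09·[0.6000·0.0000 + 0.4000·0.0000] = 0.0000; exercise value = 0.0000 ≤ continuation, so V_u = 0.0000
Node d (S = 84): continuation = 1/1.09·[0.6000·0.0000 + 0.4000·46.2000] = 16.9541; exercise value = 21.0000 > continuation, so V_d = 21.0000 (exercise)
Node 0 (S = 120): continuation = 1/1.09·[0.6000·0.0000 + 0.4000·21.0000] = 7.7064; exercise value = 0.0000 ≤ continuation, so V_0 = 7.7064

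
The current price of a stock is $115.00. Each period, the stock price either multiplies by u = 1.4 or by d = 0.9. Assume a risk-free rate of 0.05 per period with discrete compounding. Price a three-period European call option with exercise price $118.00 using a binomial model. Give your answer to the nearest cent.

$23.19

Risk-neutral probability p = (1 + 0.05 − 0.9)/(1.4 − 0.9) = 0.1500/0.5000 = 0.3000
Terminal stock prices: S_uuu = 315.6, S_uud = 202.9, S_udd = 130.4, S_ddd = 83.84
Terminal payoffs (S − K): max(197.6, 0) = 197.6, max(84.86, 0) = 84.86, max(12.41, 0) = 12.41, max(-34.16, 0) = 0
Node uu (S = 225.4): V_uu = 1/1.05·[0.3000·197.5600 + 0.7000·84.8600] = 113.0190
Node ud (S = 144.9): V_ud = 1/1.05·[0.3000·84.8600 + 0.7000·12.4100] = 32.5190
Node dd (S = 93.15): V_dd = 1/1.05·[0.3000·12.4100 + 0.7000·0.0000] = 3.5457
Node u (S = 161): V_u = 1/1.05·[0.3000·113.0190 + 0.7000·32.5190] = 53.9705
Node d (S = 103.5): V_d = 1/1.05·[0.3000·32.5190 + 0.7000·3.5457] = 11.6550
Node 0 (S = 115): V_0 = 1/1.05·[0.3000·53.9705 + 0.7000·11.6550] = 23.1901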